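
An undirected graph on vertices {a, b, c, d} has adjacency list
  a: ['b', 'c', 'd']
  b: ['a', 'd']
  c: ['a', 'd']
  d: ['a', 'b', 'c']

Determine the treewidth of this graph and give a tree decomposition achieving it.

Treewidth 2.
Bags: B1 = {a, c, d}  B2 = {a, b, d}
Tree: B1–B2

Every bag has size at most 3, so the width is 3 − 1 = 2 and tw(G) ≤ 2. Conversely, {a, c, d} is a clique of size 3, and the vertices of any clique must share a bag in every tree decomposition; so some bag has ≥ 3 vertices and tw(G) ≥ 2. The upper and lower bounds meet at 2, so that is the treewidth.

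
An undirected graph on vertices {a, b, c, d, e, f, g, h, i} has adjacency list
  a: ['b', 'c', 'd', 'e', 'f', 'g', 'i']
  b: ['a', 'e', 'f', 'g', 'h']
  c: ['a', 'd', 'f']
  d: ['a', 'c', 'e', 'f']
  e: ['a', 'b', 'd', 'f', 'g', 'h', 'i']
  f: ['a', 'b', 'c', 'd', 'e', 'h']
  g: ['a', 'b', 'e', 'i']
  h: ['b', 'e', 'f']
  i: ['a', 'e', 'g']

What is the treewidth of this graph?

A width-3 tree decomposition is:
Bags: B1 = {a, b, e, f}  B2 = {a, b, e, g}  B3 = {a, d, e, f}  B4 = {a, c, d, f}  B5 = {b, e, f, h}  B6 = {a, e, g, i}
Tree: B1–B2, B1–B3, B3–B4, B1–B5, B2–B6
Every bag has size at most 4, so the width is 4 − 1 = 3 and tw(G) ≤ 3. For the lower bound, the 4 vertices {b, e, f, h} are pairwise adjacent, and any tree decomposition puts a clique entirely inside one bag — forcing width ≥ 3. The upper and lower bounds meet at 3, so that is the treewidth.

3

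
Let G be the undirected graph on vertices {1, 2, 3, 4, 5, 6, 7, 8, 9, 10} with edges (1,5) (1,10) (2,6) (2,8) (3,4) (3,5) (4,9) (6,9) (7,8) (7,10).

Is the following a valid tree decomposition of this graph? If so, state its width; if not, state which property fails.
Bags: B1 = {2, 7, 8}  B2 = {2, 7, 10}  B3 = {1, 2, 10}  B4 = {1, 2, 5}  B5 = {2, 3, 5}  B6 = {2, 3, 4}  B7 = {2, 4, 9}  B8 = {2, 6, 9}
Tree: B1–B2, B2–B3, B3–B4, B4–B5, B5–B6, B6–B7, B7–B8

Yes; width 2.

Checking the three conditions: (i) the bags cover all of {1, 2, 3, 4, 5, 6, 7, 8, 9, 10}; (ii) for each edge, some bag contains both endpoints; (iii) the bags containing any fixed vertex form a subtree. All hold, so the decomposition is valid with width 3 − 1 = 2.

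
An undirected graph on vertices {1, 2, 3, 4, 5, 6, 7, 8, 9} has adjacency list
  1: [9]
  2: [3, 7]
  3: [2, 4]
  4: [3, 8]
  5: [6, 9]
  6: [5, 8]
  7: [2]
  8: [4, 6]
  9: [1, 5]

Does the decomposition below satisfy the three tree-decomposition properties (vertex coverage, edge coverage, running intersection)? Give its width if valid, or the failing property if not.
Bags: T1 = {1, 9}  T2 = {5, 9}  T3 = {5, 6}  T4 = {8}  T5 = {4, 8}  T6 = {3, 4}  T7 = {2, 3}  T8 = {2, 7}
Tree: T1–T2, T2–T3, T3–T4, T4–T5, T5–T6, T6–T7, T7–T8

A tree decomposition must satisfy three properties: every vertex lies in some bag; for every edge, both endpoints lie together in some bag; and for every vertex, the bags containing it form a connected subtree. Here edge (6,8) lies in no bag, so the decomposition is invalid.

No — edge (6,8) lies in no bag.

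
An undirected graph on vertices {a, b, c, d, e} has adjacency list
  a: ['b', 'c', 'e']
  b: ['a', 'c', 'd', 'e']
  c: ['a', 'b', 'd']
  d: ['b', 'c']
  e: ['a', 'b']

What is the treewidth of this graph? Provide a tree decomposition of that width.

The largest bag has 3 vertices, giving width 2; this decomposition certifies tw(G) ≤ 2. Conversely, {a, b, e} is a clique of size 3, and the vertices of any clique must share a bag in every tree decomposition; so some bag has ≥ 3 vertices and tw(G) ≥ 2. Hence tw(G) = 2 exactly.

Treewidth 2.
One optimal decomposition is:
Bags: B1 = {b, c, d}  B2 = {a, b, c}  B3 = {a, b, e}
Tree: B1–B2, B2–B3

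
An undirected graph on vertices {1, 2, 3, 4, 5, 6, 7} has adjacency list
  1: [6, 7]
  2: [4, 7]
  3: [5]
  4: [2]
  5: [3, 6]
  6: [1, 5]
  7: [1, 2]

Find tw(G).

A width-1 tree decomposition is:
Bags: B1 = {3, 5}  B2 = {5, 6}  B3 = {1, 6}  B4 = {1, 7}  B5 = {2, 7}  B6 = {2, 4}
Tree: B1–B2, B2–B3, B3–B4, B4–B5, B5–B6
Every bag has size at most 2, so the width is 2 − 1 = 1 and tw(G) ≤ 1. Any graph with an edge has treewidth ≥ 1, and G has the edge 3–5. Hence tw(G) = 1 exactly.

1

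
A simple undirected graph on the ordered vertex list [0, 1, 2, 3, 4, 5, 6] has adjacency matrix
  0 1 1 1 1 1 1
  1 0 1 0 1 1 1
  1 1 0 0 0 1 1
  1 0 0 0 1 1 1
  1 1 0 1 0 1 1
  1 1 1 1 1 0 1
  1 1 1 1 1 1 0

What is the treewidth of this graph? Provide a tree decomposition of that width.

The largest bag has 5 vertices, giving width 4; this decomposition certifies tw(G) ≤ 4. On the other hand G contains the 5-clique {0, 1, 2, 5, 6}. A clique must lie in a single bag of any decomposition, so no decomposition can have width below 4. Therefore the treewidth is 4.

Treewidth 4.
One optimal decomposition is:
Bags: B1 = {0, 1, 4, 5, 6}  B2 = {0, 1, 2, 5, 6}  B3 = {0, 3, 4, 5, 6}
Tree: B1–B2, B1–B3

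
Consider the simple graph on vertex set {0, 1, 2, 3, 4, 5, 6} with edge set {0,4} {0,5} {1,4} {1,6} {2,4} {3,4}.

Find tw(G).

1

A width-1 tree decomposition is:
Bags: B1 = {1, 4}  B2 = {1, 6}  B3 = {0, 4}  B4 = {0, 5}  B5 = {2, 4}  B6 = {3, 4}
Tree: B1–B2, B1–B3, B3–B4, B1–B5, B1–B6
Every bag has size at most 2, so the width is 2 − 1 = 1 and tw(G) ≤ 1. Any graph with an edge has treewidth ≥ 1, and G has the edge 1–4. Combining the bounds, tw(G) = 1.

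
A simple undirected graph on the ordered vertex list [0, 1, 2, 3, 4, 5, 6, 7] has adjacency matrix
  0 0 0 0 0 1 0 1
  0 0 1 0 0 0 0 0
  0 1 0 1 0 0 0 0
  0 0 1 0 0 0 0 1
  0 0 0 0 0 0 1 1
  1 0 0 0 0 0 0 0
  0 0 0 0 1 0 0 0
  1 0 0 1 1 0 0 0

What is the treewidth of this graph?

A width-1 tree decomposition is:
Bags: B1 = {2, 3}  B2 = {3, 7}  B3 = {4, 7}  B4 = {1, 2}  B5 = {0, 7}  B6 = {0, 5}  B7 = {4, 6}
Tree: B1–B2, B2–B3, B1–B4, B3–B5, B5–B6, B3–B7
Each bag holds 2 vertices, so the decomposition has width 1, which upper-bounds the treewidth. Since G has at least one edge (e.g. 2–3), it is not an edgeless graph, so tw(G) ≥ 1. The upper and lower bounds meet at 1, so that is the treewidth.

1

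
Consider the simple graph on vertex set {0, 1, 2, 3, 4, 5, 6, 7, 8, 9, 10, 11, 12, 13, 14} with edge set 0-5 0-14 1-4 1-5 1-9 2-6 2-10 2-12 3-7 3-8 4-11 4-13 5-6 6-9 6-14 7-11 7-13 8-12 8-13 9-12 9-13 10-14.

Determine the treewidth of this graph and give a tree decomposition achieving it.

Treewidth 3.
One optimal decomposition is:
Bags: B1 = {3, 7, 8, 11}  B2 = {7, 8, 11, 13}  B3 = {4, 8, 11, 13}  B4 = {4, 8, 12, 13}  B5 = {4, 9, 12, 13}  B6 = {1, 4, 9, 12}  B7 = {1, 2, 9, 12}  B8 = {1, 2, 6, 9}  B9 = {1, 2, 5, 6}  B10 = {2, 5, 6, 10}  B11 = {5, 6, 10, 14}  B12 = {0, 5, 10, 14}
Tree: B1–B2, B2–B3, B3–B4, B4–B5, B5–B6, B6–B7, B7–B8, B8–B9, B9–B10, B10–B11, B11–B12

The largest bag has 4 vertices, giving width 3; this decomposition certifies tw(G) ≤ 3. For the lower bound: the 4 vertex sets {3,7,11}, {8}, {13}, {1,4,9,12} are disjoint, each induces a connected subgraph, and every pair is joined by at least one edge of G. Contracting each set to a single vertex therefore yields K_{4} as a minor, and since treewidth is minor-monotone, tw(G) ≥ tw(K_{4}) = 3. Combining the bounds, tw(G) = 3.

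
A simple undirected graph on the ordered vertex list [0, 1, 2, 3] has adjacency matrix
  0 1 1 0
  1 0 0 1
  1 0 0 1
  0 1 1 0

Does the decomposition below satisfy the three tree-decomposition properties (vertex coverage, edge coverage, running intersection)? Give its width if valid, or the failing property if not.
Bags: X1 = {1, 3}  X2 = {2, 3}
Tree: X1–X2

A tree decomposition must satisfy three properties: every vertex lies in some bag; for every edge, both endpoints lie together in some bag; and for every vertex, the bags containing it form a connected subtree. Here vertex 0 appears in no bag, so the decomposition is invalid.

No — vertex 0 appears in no bag.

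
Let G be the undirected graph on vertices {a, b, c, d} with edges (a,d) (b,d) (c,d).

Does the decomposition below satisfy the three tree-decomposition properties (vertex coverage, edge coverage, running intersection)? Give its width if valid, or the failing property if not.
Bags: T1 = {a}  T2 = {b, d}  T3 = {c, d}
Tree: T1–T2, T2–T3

No — edge (d,a) lies in no bag.

A tree decomposition must satisfy three properties: every vertex lies in some bag; for every edge, both endpoints lie together in some bag; and for every vertex, the bags containing it form a connected subtree. Here edge (d,a) lies in no bag, so the decomposition is invalid.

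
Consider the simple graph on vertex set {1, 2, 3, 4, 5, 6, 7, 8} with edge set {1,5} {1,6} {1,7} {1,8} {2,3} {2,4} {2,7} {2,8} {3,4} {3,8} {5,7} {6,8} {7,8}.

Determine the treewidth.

2

A width-2 tree decomposition is:
Bags: B1 = {2, 7, 8}  B2 = {1, 7, 8}  B3 = {1, 5, 7}  B4 = {2, 3, 8}  B5 = {2, 3, 4}  B6 = {1, 6, 8}
Tree: B1–B2, B2–B3, B1–B4, B4–B5, B2–B6
Every bag has size at most 3, so the width is 3 − 1 = 2 and tw(G) ≤ 2. On the other hand G contains the 3-clique {1, 6, 8}. A clique must lie in a single bag of any decomposition, so no decomposition can have width below 2. Therefore the treewidth is 2.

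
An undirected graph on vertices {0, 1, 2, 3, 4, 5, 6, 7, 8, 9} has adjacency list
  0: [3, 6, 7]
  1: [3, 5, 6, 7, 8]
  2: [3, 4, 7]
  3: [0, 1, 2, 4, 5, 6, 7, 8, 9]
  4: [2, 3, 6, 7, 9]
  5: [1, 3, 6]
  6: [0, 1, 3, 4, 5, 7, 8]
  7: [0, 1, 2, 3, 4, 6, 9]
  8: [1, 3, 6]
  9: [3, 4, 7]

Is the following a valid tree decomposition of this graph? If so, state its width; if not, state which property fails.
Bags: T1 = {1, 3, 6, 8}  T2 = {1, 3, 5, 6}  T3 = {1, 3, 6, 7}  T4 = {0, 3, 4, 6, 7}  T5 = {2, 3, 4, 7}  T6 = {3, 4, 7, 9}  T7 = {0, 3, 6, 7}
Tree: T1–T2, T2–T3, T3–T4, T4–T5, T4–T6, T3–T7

No — bags containing vertex 0 are not connected in the tree.

A tree decomposition must satisfy three properties: every vertex lies in some bag; for every edge, both endpoints lie together in some bag; and for every vertex, the bags containing it form a connected subtree. Here bags containing vertex 0 are not connected in the tree, so the decomposition is invalid.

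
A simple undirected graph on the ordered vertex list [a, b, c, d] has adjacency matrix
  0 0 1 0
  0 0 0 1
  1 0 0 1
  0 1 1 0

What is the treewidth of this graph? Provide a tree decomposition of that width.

Treewidth 1.
One optimal decomposition is:
Bags: B1 = {b, d}  B2 = {c, d}  B3 = {a, c}
Tree: B1–B2, B2–B3

The largest bag has 2 vertices, giving width 1; this decomposition certifies tw(G) ≤ 1. G has an edge, so its treewidth is at least 1. The upper and lower bounds meet at 1, so that is the treewidth.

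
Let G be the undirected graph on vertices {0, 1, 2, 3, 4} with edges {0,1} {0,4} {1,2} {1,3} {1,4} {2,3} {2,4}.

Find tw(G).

2

A width-2 tree decomposition is:
Bags: B1 = {1, 2, 4}  B2 = {0, 1, 4}  B3 = {1, 2, 3}
Tree: B1–B2, B1–B3
The largest bag has 3 vertices, giving width 2; this decomposition certifies tw(G) ≤ 2. Conversely, {0, 1, 4} is a clique of size 3, and the vertices of any clique must share a bag in every tree decomposition; so some bag has ≥ 3 vertices and tw(G) ≥ 2. Combining the bounds, tw(G) = 2.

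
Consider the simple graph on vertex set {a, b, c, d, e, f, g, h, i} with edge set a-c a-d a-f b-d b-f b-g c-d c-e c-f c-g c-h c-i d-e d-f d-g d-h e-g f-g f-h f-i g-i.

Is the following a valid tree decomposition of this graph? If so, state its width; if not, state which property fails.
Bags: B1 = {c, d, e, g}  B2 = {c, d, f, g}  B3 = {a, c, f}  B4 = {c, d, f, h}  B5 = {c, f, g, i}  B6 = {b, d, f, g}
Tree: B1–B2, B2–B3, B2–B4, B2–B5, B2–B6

No — edge (d,a) lies in no bag.

A tree decomposition must satisfy three properties: every vertex lies in some bag; for every edge, both endpoints lie together in some bag; and for every vertex, the bags containing it form a connected subtree. Here edge (d,a) lies in no bag, so the decomposition is invalid.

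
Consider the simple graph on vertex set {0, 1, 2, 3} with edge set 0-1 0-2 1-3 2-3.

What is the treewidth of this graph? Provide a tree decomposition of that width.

Each bag holds 3 vertices, so the decomposition has width 2, which upper-bounds the treewidth. The edges 2–0–1–3–2 form a cycle, so G is not a tree and its treewidth is at least 2. The upper and lower bounds meet at 2, so that is the treewidth.

Treewidth 2.
One such decomposition:
Bags: B1 = {0, 1, 2}  B2 = {1, 2, 3}
Tree: B1–B2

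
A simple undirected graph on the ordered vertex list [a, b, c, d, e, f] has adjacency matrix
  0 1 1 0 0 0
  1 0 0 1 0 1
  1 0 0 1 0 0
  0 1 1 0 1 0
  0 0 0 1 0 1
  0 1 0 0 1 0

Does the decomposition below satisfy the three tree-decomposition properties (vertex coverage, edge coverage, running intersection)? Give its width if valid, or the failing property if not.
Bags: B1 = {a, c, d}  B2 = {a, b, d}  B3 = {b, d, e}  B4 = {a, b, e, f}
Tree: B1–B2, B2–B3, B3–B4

No — bags containing vertex a are not connected in the tree.

A tree decomposition must satisfy three properties: every vertex lies in some bag; for every edge, both endpoints lie together in some bag; and for every vertex, the bags containing it form a connected subtree. Here bags containing vertex a are not connected in the tree, so the decomposition is invalid.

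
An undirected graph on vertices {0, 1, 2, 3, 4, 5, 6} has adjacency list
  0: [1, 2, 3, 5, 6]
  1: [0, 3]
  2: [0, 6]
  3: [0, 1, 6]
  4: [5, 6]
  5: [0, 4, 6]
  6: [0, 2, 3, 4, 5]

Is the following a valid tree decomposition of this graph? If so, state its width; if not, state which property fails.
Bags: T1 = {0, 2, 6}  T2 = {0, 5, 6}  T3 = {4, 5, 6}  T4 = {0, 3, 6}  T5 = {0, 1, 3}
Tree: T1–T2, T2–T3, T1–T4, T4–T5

Yes; width 2.

Every vertex of G appears in some bag (union = {0, 1, 2, 3, 4, 5, 6}); every edge is covered by a bag; and for each vertex v the set of bags containing v is connected in the bag tree. The decomposition is therefore valid. The largest bag has 3 vertices, so the width is 2.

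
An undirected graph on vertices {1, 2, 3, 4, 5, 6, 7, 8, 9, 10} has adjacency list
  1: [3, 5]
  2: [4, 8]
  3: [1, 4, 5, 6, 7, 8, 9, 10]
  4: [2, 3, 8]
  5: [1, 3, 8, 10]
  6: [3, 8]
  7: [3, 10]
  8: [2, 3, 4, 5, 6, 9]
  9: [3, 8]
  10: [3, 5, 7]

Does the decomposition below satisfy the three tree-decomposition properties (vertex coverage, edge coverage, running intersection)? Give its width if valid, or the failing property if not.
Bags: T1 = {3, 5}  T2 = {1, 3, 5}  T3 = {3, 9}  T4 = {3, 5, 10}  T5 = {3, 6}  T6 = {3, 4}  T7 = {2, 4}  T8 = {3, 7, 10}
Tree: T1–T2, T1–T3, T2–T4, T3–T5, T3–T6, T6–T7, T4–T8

A tree decomposition must satisfy three properties: every vertex lies in some bag; for every edge, both endpoints lie together in some bag; and for every vertex, the bags containing it form a connected subtree. Here vertex 8 appears in no bag, so the decomposition is invalid.

No — vertex 8 appears in no bag.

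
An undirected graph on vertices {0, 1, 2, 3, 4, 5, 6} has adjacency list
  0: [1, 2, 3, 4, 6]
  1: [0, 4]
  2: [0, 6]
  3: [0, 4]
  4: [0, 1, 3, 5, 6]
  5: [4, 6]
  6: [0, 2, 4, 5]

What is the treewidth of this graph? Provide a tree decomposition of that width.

Treewidth 2.
One such decomposition:
Bags: B1 = {0, 3, 4}  B2 = {0, 4, 6}  B3 = {0, 1, 4}  B4 = {4, 5, 6}  B5 = {0, 2, 6}
Tree: B1–B2, B2–B3, B2–B4, B2–B5

The largest bag has 3 vertices, giving width 2; this decomposition certifies tw(G) ≤ 2. For the lower bound, the 3 vertices {0, 2, 6} are pairwise adjacent, and any tree decomposition puts a clique entirely inside one bag — forcing width ≥ 2. Combining the bounds, tw(G) = 2.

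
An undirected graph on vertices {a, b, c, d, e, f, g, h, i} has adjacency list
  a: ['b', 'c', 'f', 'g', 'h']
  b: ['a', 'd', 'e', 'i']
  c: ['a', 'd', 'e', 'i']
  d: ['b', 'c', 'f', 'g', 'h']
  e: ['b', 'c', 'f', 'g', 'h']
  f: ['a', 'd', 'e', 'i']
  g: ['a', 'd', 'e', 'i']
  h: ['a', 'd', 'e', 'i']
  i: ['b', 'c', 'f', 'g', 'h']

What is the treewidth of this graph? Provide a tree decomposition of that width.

Every bag has size at most 5, so the width is 5 − 1 = 4 and tw(G) ≤ 4. For the lower bound: the 5 vertex sets {g,i}, {a,h}, {b,e}, {d}, {f} are disjoint, each induces a connected subgraph, and every pair is joined by at least one edge of G. Contracting each set to a single vertex therefore yields K_{5} as a minor, and since treewidth is minor-monotone, tw(G) ≥ tw(K_{5}) = 4. Therefore the treewidth is 4.

Treewidth 4.
Bags: B1 = {a, d, e, g, i}  B2 = {a, d, e, h, i}  B3 = {a, b, d, e, i}  B4 = {a, d, e, f, i}  B5 = {a, c, d, e, i}
Tree: B1–B2, B2–B3, B3–B4, B4–B5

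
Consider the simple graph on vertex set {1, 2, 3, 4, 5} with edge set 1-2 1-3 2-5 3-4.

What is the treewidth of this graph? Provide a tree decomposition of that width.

Treewidth 1.
One optimal decomposition is:
Bags: B1 = {2, 5}  B2 = {1, 2}  B3 = {1, 3}  B4 = {3, 4}
Tree: B1–B2, B2–B3, B3–B4

Each bag holds 2 vertices, so the decomposition has width 1, which upper-bounds the treewidth. Any graph with an edge has treewidth ≥ 1, and G has the edge 5–2. The upper and lower bounds meet at 1, so that is the treewidth.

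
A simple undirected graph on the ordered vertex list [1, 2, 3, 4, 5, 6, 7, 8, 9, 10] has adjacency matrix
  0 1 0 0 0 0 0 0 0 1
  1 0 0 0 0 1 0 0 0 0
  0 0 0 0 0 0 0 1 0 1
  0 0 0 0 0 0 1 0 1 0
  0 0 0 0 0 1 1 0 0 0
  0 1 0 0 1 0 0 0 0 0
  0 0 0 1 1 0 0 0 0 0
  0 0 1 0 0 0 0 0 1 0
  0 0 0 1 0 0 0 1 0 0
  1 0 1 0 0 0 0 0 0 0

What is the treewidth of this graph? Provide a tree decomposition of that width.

Treewidth 2.
One optimal decomposition is:
Bags: B1 = {3, 8, 9}  B2 = {3, 4, 9}  B3 = {3, 4, 7}  B4 = {3, 5, 7}  B5 = {3, 5, 6}  B6 = {2, 3, 6}  B7 = {1, 2, 3}  B8 = {1, 3, 10}
Tree: B1–B2, B2–B3, B3–B4, B4–B5, B5–B6, B6–B7, B7–B8

Every bag has size at most 3, so the width is 3 − 1 = 2 and tw(G) ≤ 2. The edges 3–8–9–4–7–5–6–2–1–10–3 form a cycle, so G is not a tree and its treewidth is at least 2. Combining the bounds, tw(G) = 2.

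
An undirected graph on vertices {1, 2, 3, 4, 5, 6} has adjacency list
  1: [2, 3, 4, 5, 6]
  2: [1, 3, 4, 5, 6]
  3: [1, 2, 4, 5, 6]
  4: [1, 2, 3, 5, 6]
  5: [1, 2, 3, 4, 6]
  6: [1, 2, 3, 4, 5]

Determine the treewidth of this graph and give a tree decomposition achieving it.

Treewidth 5.
Bags: B1 = {1, 2, 3, 4, 5, 6}
Tree: (single bag)

A single bag containing all 6 vertices is trivially a valid decomposition of width 5. For the lower bound, the 6 vertices {1, 2, 3, 4, 5, 6} are pairwise adjacent, and any tree decomposition puts a clique entirely inside one bag — forcing width ≥ 5. Hence tw(G) = 5 exactly.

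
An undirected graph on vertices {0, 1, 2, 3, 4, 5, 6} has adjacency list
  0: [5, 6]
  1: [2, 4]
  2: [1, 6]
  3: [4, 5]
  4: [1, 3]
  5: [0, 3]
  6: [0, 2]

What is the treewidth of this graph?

A width-2 tree decomposition is:
Bags: B1 = {1, 3, 4}  B2 = {1, 2, 3}  B3 = {2, 3, 6}  B4 = {0, 3, 6}  B5 = {0, 3, 5}
Tree: B1–B2, B2–B3, B3–B4, B4–B5
Each bag holds 3 vertices, so the decomposition has width 2, which upper-bounds the treewidth. For the lower bound, G contains the cycle 3–4–1–2–6–0–5–3, so G is not a forest; only forests have treewidth ≤ 1, hence tw(G) ≥ 2. The upper and lower bounds meet at 2, so that is the treewidth.

2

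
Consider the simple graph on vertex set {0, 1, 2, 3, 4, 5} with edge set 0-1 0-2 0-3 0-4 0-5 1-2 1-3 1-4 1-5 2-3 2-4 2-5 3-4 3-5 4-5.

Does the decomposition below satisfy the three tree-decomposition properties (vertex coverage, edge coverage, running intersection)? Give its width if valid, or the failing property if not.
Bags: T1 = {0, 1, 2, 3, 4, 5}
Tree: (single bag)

Yes; width 5.

Checking the three conditions: (i) the bags cover all of {0, 1, 2, 3, 4, 5}; (ii) for each edge, some bag contains both endpoints; (iii) the bags containing any fixed vertex form a subtree. All hold, so the decomposition is valid with width 6 − 1 = 5.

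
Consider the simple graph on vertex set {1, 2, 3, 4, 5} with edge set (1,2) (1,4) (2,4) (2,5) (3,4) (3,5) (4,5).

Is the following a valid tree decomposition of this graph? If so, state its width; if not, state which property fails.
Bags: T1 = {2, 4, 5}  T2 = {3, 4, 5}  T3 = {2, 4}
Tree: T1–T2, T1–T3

A tree decomposition must satisfy three properties: every vertex lies in some bag; for every edge, both endpoints lie together in some bag; and for every vertex, the bags containing it form a connected subtree. Here vertex 1 appears in no bag, so the decomposition is invalid.

No — vertex 1 appears in no bag.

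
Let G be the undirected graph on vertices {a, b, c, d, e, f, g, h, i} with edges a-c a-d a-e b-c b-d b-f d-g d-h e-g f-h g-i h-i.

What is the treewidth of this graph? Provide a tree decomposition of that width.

The largest bag has 4 vertices, giving width 3; this decomposition certifies tw(G) ≤ 3. For the lower bound: the 4 vertex sets {e,g,i}, {h}, {d}, {a,b,c,f} are disjoint, each induces a connected subgraph, and every pair is joined by at least one edge of G. Contracting each set to a single vertex therefore yields K_{4} as a minor, and since treewidth is minor-monotone, tw(G) ≥ tw(K_{4}) = 3. The upper and lower bounds meet at 3, so that is the treewidth.

Treewidth 3.
Bags: B1 = {e, g, h, i}  B2 = {d, e, g, h}  B3 = {a, d, e, h}  B4 = {a, d, f, h}  B5 = {a, b, d, f}  B6 = {a, b, c, f}
Tree: B1–B2, B2–B3, B3–B4, B4–B5, B5–B6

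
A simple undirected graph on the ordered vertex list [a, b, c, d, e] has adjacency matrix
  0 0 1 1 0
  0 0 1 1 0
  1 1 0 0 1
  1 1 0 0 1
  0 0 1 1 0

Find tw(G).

2

A width-2 tree decomposition is:
Bags: B1 = {a, c, d}  B2 = {c, d, e}  B3 = {b, c, d}
Tree: B1–B2, B2–B3
The largest bag has 3 vertices, giving width 2; this decomposition certifies tw(G) ≤ 2. Since c–a–d–e–c is a cycle in G, G is not acyclic. Forests are exactly the graphs of treewidth ≤ 1, so tw(G) ≥ 2. The upper and lower bounds meet at 2, so that is the treewidth.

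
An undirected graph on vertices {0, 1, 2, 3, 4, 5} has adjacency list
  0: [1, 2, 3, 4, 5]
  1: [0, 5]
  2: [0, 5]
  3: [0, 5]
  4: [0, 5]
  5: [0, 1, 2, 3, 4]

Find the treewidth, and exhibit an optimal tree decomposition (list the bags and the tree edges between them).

Treewidth 2.
One optimal decomposition is:
Bags: B1 = {0, 3, 5}  B2 = {0, 2, 5}  B3 = {0, 1, 5}  B4 = {0, 4, 5}
Tree: B1–B2, B1–B3, B1–B4

The largest bag has 3 vertices, giving width 2; this decomposition certifies tw(G) ≤ 2. On the other hand G contains the 3-clique {0, 1, 5}. A clique must lie in a single bag of any decomposition, so no decomposition can have width below 2. Combining the bounds, tw(G) = 2.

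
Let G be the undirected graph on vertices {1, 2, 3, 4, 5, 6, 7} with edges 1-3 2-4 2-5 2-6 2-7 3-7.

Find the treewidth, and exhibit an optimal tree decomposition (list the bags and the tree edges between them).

Treewidth 1.
One such decomposition:
Bags: B1 = {2, 5}  B2 = {2, 4}  B3 = {2, 7}  B4 = {3, 7}  B5 = {1, 3}  B6 = {2, 6}
Tree: B1–B2, B2–B3, B3–B4, B4–B5, B2–B6

The largest bag has 2 vertices, giving width 1; this decomposition certifies tw(G) ≤ 1. Since G has at least one edge (e.g. 2–5), it is not an edgeless graph, so tw(G) ≥ 1. Hence tw(G) = 1 exactly.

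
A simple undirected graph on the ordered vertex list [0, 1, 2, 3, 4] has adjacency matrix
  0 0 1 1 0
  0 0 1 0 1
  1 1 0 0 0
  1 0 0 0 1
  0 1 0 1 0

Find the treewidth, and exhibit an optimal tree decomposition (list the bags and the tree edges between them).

Treewidth 2.
One optimal decomposition is:
Bags: B1 = {1, 3, 4}  B2 = {1, 2, 3}  B3 = {0, 2, 3}
Tree: B1–B2, B2–B3

Each bag holds 3 vertices, so the decomposition has width 2, which upper-bounds the treewidth. The edges 3–4–1–2–0–3 form a cycle, so G is not a tree and its treewidth is at least 2. Hence tw(G) = 2 exactly.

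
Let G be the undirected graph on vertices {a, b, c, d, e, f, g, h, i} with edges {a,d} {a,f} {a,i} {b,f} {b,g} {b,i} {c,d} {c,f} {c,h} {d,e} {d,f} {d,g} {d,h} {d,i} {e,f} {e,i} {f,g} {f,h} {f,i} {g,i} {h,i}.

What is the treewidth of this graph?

3

A width-3 tree decomposition is:
Bags: B1 = {d, f, h, i}  B2 = {d, e, f, i}  B3 = {a, d, f, i}  B4 = {c, d, f, h}  B5 = {d, f, g, i}  B6 = {b, f, g, i}
Tree: B1–B2, B2–B3, B1–B4, B1–B5, B5–B6
Every bag has size at most 4, so the width is 4 − 1 = 3 and tw(G) ≤ 3. On the other hand G contains the 4-clique {c, d, f, h}. A clique must lie in a single bag of any decomposition, so no decomposition can have width below 3. Therefore the treewidth is 3.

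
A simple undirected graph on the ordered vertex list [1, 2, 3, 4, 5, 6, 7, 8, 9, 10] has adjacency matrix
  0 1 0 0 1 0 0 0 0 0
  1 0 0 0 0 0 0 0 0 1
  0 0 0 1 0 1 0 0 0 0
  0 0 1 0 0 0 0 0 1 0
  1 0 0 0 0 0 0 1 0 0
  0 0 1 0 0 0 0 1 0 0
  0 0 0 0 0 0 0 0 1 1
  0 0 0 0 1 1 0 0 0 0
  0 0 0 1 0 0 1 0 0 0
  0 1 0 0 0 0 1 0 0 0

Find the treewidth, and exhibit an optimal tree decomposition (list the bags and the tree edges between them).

Every bag has size at most 3, so the width is 3 − 1 = 2 and tw(G) ≤ 2. For the lower bound, G contains the cycle 2–1–5–8–6–3–4–9–7–10–2, so G is not a forest; only forests have treewidth ≤ 1, hence tw(G) ≥ 2. Hence tw(G) = 2 exactly.

Treewidth 2.
Bags: B1 = {1, 2, 5}  B2 = {2, 5, 8}  B3 = {2, 6, 8}  B4 = {2, 3, 6}  B5 = {2, 3, 4}  B6 = {2, 4, 9}  B7 = {2, 7, 9}  B8 = {2, 7, 10}
Tree: B1–B2, B2–B3, B3–B4, B4–B5, B5–B6, B6–B7, B7–B8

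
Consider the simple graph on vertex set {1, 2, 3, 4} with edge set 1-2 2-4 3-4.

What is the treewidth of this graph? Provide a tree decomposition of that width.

Each bag holds 2 vertices, so the decomposition has width 1, which upper-bounds the treewidth. Any graph with an edge has treewidth ≥ 1, and G has the edge 1–2. Combining the bounds, tw(G) = 1.

Treewidth 1.
Bags: B1 = {1, 2}  B2 = {2, 4}  B3 = {3, 4}
Tree: B1–B2, B2–B3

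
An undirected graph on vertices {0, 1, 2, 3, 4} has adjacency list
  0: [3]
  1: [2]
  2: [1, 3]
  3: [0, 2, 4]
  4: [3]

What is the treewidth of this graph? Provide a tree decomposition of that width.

Every bag has size at most 2, so the width is 2 − 1 = 1 and tw(G) ≤ 1. Since G has at least one edge (e.g. 3–0), it is not an edgeless graph, so tw(G) ≥ 1. Therefore the treewidth is 1.

Treewidth 1.
Bags: B1 = {0, 3}  B2 = {3, 4}  B3 = {2, 3}  B4 = {1, 2}
Tree: B1–B2, B2–B3, B3–B4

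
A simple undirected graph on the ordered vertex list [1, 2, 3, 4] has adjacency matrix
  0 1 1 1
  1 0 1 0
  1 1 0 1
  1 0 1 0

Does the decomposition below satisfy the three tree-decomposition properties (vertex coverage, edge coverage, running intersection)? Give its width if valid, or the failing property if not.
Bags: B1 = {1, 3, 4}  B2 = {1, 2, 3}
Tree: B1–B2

Yes; width 2.

Checking the three conditions: (i) the bags cover all of {1, 2, 3, 4}; (ii) for each edge, some bag contains both endpoints; (iii) the bags containing any fixed vertex form a subtree. All hold, so the decomposition is valid with width 3 − 1 = 2.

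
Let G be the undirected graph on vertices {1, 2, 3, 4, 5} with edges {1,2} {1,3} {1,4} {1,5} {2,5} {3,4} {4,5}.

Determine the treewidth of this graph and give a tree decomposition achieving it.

Treewidth 2.
One such decomposition:
Bags: B1 = {1, 4, 5}  B2 = {1, 3, 4}  B3 = {1, 2, 5}
Tree: B1–B2, B1–B3

Every bag has size at most 3, so the width is 3 − 1 = 2 and tw(G) ≤ 2. On the other hand G contains the 3-clique {1, 2, 5}. A clique must lie in a single bag of any decomposition, so no decomposition can have width below 2. Hence tw(G) = 2 exactly.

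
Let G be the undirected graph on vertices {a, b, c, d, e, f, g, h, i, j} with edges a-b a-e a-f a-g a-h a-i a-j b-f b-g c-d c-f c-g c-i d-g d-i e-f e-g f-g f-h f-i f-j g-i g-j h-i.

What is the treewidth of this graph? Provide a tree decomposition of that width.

Every bag has size at most 4, so the width is 4 − 1 = 3 and tw(G) ≤ 3. On the other hand G contains the 4-clique {c, d, g, i}. A clique must lie in a single bag of any decomposition, so no decomposition can have width below 3. The upper and lower bounds meet at 3, so that is the treewidth.

Treewidth 3.
Bags: B1 = {a, f, g, i}  B2 = {a, f, h, i}  B3 = {a, f, g, j}  B4 = {c, f, g, i}  B5 = {a, b, f, g}  B6 = {c, d, g, i}  B7 = {a, e, f, g}
Tree: B1–B2, B1–B3, B1–B4, B3–B5, B4–B6, B1–B7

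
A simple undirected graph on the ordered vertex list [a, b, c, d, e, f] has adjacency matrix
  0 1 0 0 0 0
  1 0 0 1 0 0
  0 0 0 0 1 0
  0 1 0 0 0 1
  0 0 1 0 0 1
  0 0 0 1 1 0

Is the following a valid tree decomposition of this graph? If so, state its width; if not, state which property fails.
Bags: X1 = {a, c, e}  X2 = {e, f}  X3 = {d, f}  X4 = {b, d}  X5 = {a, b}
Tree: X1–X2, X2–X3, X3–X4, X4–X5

No — bags containing vertex a are not connected in the tree.

A tree decomposition must satisfy three properties: every vertex lies in some bag; for every edge, both endpoints lie together in some bag; and for every vertex, the bags containing it form a connected subtree. Here bags containing vertex a are not connected in the tree, so the decomposition is invalid.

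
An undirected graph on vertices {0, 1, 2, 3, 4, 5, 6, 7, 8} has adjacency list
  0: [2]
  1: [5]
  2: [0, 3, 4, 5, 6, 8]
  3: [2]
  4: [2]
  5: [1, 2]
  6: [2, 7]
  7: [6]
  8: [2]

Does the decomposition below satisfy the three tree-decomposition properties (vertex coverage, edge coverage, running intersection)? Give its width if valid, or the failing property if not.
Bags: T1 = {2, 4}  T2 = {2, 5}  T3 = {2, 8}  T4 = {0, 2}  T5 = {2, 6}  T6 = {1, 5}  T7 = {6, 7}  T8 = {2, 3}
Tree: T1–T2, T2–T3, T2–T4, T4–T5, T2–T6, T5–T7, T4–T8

Yes; width 1.

Vertex coverage: the bags together contain {0, 1, 2, 3, 4, 5, 6, 7, 8}, the full vertex set. Edge coverage: each edge of G has both endpoints in at least one bag. Running intersection: for every vertex, the bags containing it form a connected subtree. All three properties hold, so this is a valid tree decomposition of width max|bag| − 1 = 1, and hence tw(G) ≤ 1.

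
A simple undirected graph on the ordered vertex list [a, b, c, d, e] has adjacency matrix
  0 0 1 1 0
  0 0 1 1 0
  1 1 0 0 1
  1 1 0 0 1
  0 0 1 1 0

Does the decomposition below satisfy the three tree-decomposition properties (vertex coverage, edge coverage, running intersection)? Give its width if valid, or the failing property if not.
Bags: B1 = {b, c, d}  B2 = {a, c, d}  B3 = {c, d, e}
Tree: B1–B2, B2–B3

Every vertex of G appears in some bag (union = {a, b, c, d, e}); every edge is covered by a bag; and for each vertex v the set of bags containing v is connected in the bag tree. The decomposition is therefore valid. The largest bag has 3 vertices, so the width is 2.

Yes; width 2.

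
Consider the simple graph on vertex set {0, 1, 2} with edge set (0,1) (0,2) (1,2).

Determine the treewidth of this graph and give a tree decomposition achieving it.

With just one bag of size 3, the width is 3 − 1 = 2, so tw(G) ≤ 2. For the lower bound, the 3 vertices {0, 1, 2} are pairwise adjacent, and any tree decomposition puts a clique entirely inside one bag — forcing width ≥ 2. Hence tw(G) = 2 exactly.

Treewidth 2.
One optimal decomposition is:
Bags: B1 = {0, 1, 2}
Tree: (single bag)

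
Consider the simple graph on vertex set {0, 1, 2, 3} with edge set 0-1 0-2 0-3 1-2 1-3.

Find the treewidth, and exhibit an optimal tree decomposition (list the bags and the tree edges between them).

Each bag holds 3 vertices, so the decomposition has width 2, which upper-bounds the treewidth. For the lower bound, the 3 vertices {0, 1, 2} are pairwise adjacent, and any tree decomposition puts a clique entirely inside one bag — forcing width ≥ 2. Therefore the treewidth is 2.

Treewidth 2.
One such decomposition:
Bags: B1 = {0, 1, 2}  B2 = {0, 1, 3}
Tree: B1–B2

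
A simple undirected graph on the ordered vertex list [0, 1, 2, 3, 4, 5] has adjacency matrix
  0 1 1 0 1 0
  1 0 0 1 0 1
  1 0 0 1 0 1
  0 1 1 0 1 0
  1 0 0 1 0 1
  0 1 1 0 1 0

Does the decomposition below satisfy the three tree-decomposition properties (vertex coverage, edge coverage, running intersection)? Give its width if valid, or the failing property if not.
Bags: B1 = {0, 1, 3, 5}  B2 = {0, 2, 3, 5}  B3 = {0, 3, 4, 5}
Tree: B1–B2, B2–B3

Every vertex of G appears in some bag (union = {0, 1, 2, 3, 4, 5}); every edge is covered by a bag; and for each vertex v the set of bags containing v is connected in the bag tree. The decomposition is therefore valid. The largest bag has 4 vertices, so the width is 3.

Yes; width 3.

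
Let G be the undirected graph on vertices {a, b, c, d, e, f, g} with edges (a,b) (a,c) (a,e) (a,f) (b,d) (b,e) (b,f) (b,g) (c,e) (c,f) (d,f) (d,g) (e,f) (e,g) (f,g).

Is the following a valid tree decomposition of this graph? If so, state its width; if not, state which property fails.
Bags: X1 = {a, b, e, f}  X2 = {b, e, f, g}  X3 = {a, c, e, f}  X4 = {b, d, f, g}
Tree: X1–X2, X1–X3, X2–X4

Checking the three conditions: (i) the bags cover all of {a, b, c, d, e, f, g}; (ii) for each edge, some bag contains both endpoints; (iii) the bags containing any fixed vertex form a subtree. All hold, so the decomposition is valid with width 4 − 1 = 3.

Yes; width 3.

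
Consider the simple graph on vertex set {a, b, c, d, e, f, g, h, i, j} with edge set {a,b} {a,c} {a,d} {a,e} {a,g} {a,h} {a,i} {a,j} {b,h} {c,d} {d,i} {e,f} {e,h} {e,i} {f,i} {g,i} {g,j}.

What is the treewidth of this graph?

A width-2 tree decomposition is:
Bags: B1 = {e, f, i}  B2 = {a, e, i}  B3 = {a, g, i}  B4 = {a, e, h}  B5 = {a, d, i}  B6 = {a, g, j}  B7 = {a, c, d}  B8 = {a, b, h}
Tree: B1–B2, B2–B3, B2–B4, B2–B5, B3–B6, B5–B7, B4–B8
Every bag has size at most 3, so the width is 3 − 1 = 2 and tw(G) ≤ 2. On the other hand G contains the 3-clique {a, e, h}. A clique must lie in a single bag of any decomposition, so no decomposition can have width below 2. Hence tw(G) = 2 exactly.

2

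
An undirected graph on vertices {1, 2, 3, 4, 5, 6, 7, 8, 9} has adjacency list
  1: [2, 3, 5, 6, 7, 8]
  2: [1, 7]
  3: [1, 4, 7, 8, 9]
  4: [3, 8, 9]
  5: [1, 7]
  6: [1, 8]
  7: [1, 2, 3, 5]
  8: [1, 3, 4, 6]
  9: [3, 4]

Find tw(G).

2

A width-2 tree decomposition is:
Bags: B1 = {1, 6, 8}  B2 = {1, 3, 8}  B3 = {1, 3, 7}  B4 = {1, 5, 7}  B5 = {3, 4, 8}  B6 = {1, 2, 7}  B7 = {3, 4, 9}
Tree: B1–B2, B2–B3, B3–B4, B2–B5, B4–B6, B5–B7
Every bag has size at most 3, so the width is 3 − 1 = 2 and tw(G) ≤ 2. On the other hand G contains the 3-clique {1, 3, 8}. A clique must lie in a single bag of any decomposition, so no decomposition can have width below 2. Therefore the treewidth is 2.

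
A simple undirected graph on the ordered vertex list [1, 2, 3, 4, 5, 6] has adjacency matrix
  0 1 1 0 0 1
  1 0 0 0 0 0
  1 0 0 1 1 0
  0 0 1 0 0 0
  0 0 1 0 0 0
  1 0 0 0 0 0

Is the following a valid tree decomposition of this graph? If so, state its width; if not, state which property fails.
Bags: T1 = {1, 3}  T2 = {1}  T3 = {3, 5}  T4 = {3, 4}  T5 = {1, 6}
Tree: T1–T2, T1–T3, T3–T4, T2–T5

No — vertex 2 appears in no bag.

A tree decomposition must satisfy three properties: every vertex lies in some bag; for every edge, both endpoints lie together in some bag; and for every vertex, the bags containing it form a connected subtree. Here vertex 2 appears in no bag, so the decomposition is invalid.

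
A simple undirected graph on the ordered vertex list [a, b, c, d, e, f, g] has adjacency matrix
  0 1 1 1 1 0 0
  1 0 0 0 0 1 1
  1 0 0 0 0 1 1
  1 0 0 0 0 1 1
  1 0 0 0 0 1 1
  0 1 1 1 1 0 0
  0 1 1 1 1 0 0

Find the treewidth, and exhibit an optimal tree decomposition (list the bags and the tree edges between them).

Each bag holds 4 vertices, so the decomposition has width 3, which upper-bounds the treewidth. For the lower bound: the 4 vertex sets {c,f}, {a,e}, {g}, {b} are disjoint, each induces a connected subgraph, and every pair is joined by at least one edge of G. Contracting each set to a single vertex therefore yields K_{4} as a minor, and since treewidth is minor-monotone, tw(G) ≥ tw(K_{4}) = 3. Therefore the treewidth is 3.

Treewidth 3.
One optimal decomposition is:
Bags: B1 = {a, c, f, g}  B2 = {a, e, f, g}  B3 = {a, b, f, g}  B4 = {a, d, f, g}
Tree: B1–B2, B2–B3, B3–B4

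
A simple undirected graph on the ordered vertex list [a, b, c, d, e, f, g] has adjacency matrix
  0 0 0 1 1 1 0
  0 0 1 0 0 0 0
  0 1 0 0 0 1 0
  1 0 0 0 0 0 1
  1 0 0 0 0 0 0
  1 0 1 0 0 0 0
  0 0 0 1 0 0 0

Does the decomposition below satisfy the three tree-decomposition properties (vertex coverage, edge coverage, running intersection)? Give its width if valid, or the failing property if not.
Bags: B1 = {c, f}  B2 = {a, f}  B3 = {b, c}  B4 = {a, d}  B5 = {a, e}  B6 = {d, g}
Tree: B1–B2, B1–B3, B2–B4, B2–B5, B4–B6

Yes; width 1.

Checking the three conditions: (i) the bags cover all of {a, b, c, d, e, f, g}; (ii) for each edge, some bag contains both endpoints; (iii) the bags containing any fixed vertex form a subtree. All hold, so the decomposition is valid with width 2 − 1 = 1.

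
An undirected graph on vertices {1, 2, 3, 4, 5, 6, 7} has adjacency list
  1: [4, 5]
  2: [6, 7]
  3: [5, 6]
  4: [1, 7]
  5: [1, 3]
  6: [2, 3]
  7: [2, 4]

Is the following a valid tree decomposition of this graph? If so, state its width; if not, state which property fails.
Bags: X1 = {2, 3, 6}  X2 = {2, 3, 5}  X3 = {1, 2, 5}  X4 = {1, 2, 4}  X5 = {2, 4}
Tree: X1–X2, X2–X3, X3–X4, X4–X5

A tree decomposition must satisfy three properties: every vertex lies in some bag; for every edge, both endpoints lie together in some bag; and for every vertex, the bags containing it form a connected subtree. Here vertex 7 appears in no bag, so the decomposition is invalid.

No — vertex 7 appears in no bag.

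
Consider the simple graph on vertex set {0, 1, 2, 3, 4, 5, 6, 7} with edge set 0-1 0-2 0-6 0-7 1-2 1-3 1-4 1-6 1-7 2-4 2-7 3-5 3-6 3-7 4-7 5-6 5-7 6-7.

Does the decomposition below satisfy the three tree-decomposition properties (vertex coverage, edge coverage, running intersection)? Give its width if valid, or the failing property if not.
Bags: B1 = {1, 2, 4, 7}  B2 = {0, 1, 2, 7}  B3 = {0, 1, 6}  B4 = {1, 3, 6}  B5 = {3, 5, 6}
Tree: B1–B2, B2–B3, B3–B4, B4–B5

No — edge (7,6) lies in no bag.

A tree decomposition must satisfy three properties: every vertex lies in some bag; for every edge, both endpoints lie together in some bag; and for every vertex, the bags containing it form a connected subtree. Here edge (7,6) lies in no bag, so the decomposition is invalid.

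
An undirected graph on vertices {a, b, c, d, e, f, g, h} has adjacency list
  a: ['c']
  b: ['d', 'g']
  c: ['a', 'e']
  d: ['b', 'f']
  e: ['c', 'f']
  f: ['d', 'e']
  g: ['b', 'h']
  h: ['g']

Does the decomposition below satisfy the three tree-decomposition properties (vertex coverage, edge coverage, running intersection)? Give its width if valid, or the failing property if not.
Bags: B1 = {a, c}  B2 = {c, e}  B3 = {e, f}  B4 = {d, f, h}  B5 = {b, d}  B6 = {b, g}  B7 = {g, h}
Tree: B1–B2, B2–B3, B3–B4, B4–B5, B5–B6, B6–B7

A tree decomposition must satisfy three properties: every vertex lies in some bag; for every edge, both endpoints lie together in some bag; and for every vertex, the bags containing it form a connected subtree. Here bags containing vertex h are not connected in the tree, so the decomposition is invalid.

No — bags containing vertex h are not connected in the tree.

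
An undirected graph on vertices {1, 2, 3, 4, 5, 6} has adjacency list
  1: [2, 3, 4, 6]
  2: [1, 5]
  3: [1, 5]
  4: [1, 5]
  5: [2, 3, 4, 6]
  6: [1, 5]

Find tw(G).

A width-2 tree decomposition is:
Bags: B1 = {1, 2, 5}  B2 = {1, 4, 5}  B3 = {1, 3, 5}  B4 = {1, 5, 6}
Tree: B1–B2, B2–B3, B3–B4
Every bag has size at most 3, so the width is 3 − 1 = 2 and tw(G) ≤ 2. The edges 1–2–5–4–1 form a cycle, so G is not a tree and its treewidth is at least 2. The upper and lower bounds meet at 2, so that is the treewidth.

2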